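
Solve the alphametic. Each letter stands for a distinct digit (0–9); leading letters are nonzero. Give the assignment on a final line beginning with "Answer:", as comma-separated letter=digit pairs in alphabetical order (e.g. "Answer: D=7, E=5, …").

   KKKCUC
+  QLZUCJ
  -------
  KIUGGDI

Step 1. [col 1: C + J ≡ I (mod 10)] J=8 is one option consistent with column 1 (C + J ≡ I (mod 10), carry-in 0) — take it ⇒ J=8.
Step 2. [K] the sum has 7 digits but both addends have 6; that extra leading digit K is the final carry, namely 1, so K=1.
Step 3. [col 1: C + J ≡ I (mod 10)] several values work for I in column 1 (C + J ≡ I (mod 10), carry-in 0); try I=0. So I=0.
Step 4. [col 1: C + J ≡ I (mod 10)] in column 1 we have C+J≡I with carry-in 0; given J=8, I=0 and digits 0,1,8 already taken and all letters distinct, that pins C to 2. So C=2.
Step 5. [col 2: U + C ≡ D (mod 10)] column 2 (U + C ≡ D (mod 10), carry-in 1) doesn't pin U yet; pick U=4 and continue. So U=4.
Step 6. [col 2: U + C ≡ D (mod 10)] from column 2 (U=4, C=2, carry-in 1, digits 0,1,2,4,8 already taken and all letters distinct): D must equal 7, so D=7.
Step 7. [col 3: C + U ≡ G (mod 10)] in column 3 we have C+U≡G with carry-in 0; given C=2, U=4 and digits 0,1,2,4,7,8 already taken and all letters distinct, that pins G to 6. So G=6.
Step 8. [col 4: K + Z ≡ G (mod 10)] column 4: given K=1, G=6, carry-in 0, and digits 0,1,2,4,6,7,8 already taken and all letters distinct, K+Z≡G (mod 10) forces Z=5. So Z=5.
Step 9. [col 5: K + L ≡ U (mod 10)] column 5: given K=1, U=4, carry-in 0, and digits 0,1,2,4,5,6,7,8 already taken and all letters distinct, K+L≡U (mod 10) forces L=3 ⇒ L=3.
Step 10. [col 6: K + Q ≡ I (mod 10)] column 6: given K=1, I=0, carry-in 0, and digits 0,1,2,3,4,5,6,7,8 already taken and all letters distinct, K+Q≡I (mod 10) forces Q=9, so Q=9.

Answer: C=2, D=7, G=6, I=0, J=8, K=1, L=3, Q=9, U=4, Z=5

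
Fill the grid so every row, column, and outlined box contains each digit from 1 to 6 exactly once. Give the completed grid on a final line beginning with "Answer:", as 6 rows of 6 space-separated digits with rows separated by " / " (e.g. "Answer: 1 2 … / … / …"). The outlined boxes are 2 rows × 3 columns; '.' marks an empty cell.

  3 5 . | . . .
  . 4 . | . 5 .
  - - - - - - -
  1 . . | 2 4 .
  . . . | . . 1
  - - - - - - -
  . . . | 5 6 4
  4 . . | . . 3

Step 1. [r5c1∈{2}] nothing but 2 survives at r5c1. So r5c1=2.
Step 2. [r6c4∈{1}] r6c4's peers cover all but 1, so r6c4=1.
Step 3. [r2c1∈{6}] r2c1 has the single candidate 6 ⇒ r2c1=6.
Step 4. [r4c3∈{2,3,4,5,6}] across row 4, 4 lands solely at r4c3 ⇒ r4c3=4.
Step 5. [r6c2∈{6}] r6c2 is down to just 6, so r6c2=6.
Step 6. [r2c6∈{2}] r2c6 is down to just 2. So r2c6=2.
Step 7. [r4c4∈{3,6}] across row 4, 6 lands solely at r4c4, so r4c4=6.
Step 8. [r3c2∈{3}] nothing but 3 survives at r3c2 ⇒ r3c2=3.
Step 9. [r2c3∈{1}] r2c3 is down to just 1 ⇒ r2c3=1.
Step 10. [r6c3∈{5}] r6c3 has the single candidate 5, so r6c3=5.
Step 11. [r4c1∈{5}] r4c1's peers cover all but 5. So r4c1=5.
Step 12. [r1c3∈{2}] only 2 remains possible at r1c3. So r1c3=2.
Step 13. [r6c5∈{2}] r6c5 is down to just 2 ⇒ r6c5=2.
Step 14. [r2c4∈{3}] r2c4's peers cover all but 3. So r2c4=3.
Step 15. [r3c6∈{5}] r3c6 has the single candidate 5. So r3c6=5.
Step 16. [r5c3∈{3}] only 3 remains possible at r5c3. So r5c3=3.
Step 17. [r4c5∈{3}] r4c5's peers cover all but 3. So r4c5=3.
Step 18. [r3c3∈{6}] nothing but 6 survives at r3c3, so r3c3=6.
Step 19. [r1c5∈{1}] nothing but 1 survives at r1c5. So r1c5=1.
Step 20. [r1c6∈{6}] r1c6 is down to just 6. So r1c6=6.
Step 21. [r5c2∈{1}] nothing but 1 survives at r5c2 ⇒ r5c2=1.
Step 22. [r1c4∈{4}] nothing but 4 survives at r1c4. So r1c4=4.
Step 23. [r4c2∈{2}] r4c2's peers cover all but 2 ⇒ r4c2=2.

Answer: 3 5 2 4 1 6 / 6 4 1 3 5 2 / 1 3 6 2 4 5 / 5 2 4 6 3 1 / 2 1 3 5 6 4 / 4 6 5 1 2 3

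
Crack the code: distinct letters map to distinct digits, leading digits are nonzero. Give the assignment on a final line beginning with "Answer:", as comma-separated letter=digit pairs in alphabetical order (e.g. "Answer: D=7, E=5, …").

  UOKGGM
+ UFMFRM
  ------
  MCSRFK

Step 1. [col 1: M + M ≡ K (mod 10)] no forcing yet in column 1 (carry-in 0); M=4 is free and consistent — try it ⇒ M=4.
Step 2. [col 1: M + M ≡ K (mod 10)] column 1: given M=4, carry-in 0, and digits 4 already taken and all letters distinct, M+M≡K (mod 10) forces K=8. So K=8.
Step 3. [col 2: G + R ≡ F (mod 10)] column 2 (G + R ≡ F (mod 10), carry-in 0) doesn't pin R yet; pick R=1 and continue, so R=1.
Step 4. [col 2: G + R ≡ F (mod 10)] several values work for G in column 2 (G + R ≡ F (mod 10), carry-in 0); try G=5. So G=5.
Step 5. [col 2: G + R ≡ F (mod 10)] column 2: given G=5, R=1, carry-in 0, and digits 1,4,5,8 already taken and all letters distinct, G+R≡F (mod 10) forces F=6 ⇒ F=6.
Step 6. [col 4: K + M ≡ S (mod 10)] from column 4 (K=8, M=4, carry-in 1, digits 1,4,5,6,8 already taken and all letters distinct): S must equal 3. So S=3.
Step 7. [col 5: O + F ≡ C (mod 10)] O=0 is one option consistent with column 5 (O + F ≡ C (mod 10), carry-in 1) — take it ⇒ O=0.
Step 8. [col 5: O + F ≡ C (mod 10)] from column 5 (O=0, F=6, carry-in 1, digits 0,1,3,4,5,6,8 already taken and all letters distinct): C must equal 7 ⇒ C=7.
Step 9. [col 6: U + U ≡ M (mod 10)] column 6: given M=4, carry-in 0, and digits 0,1,3,4,5,6,7,8 already taken and all letters distinct, U+U≡M (mod 10) forces U=2 ⇒ U=2.

Answer: C=7, F=6, G=5, K=8, M=4, O=0, R=1, S=3, U=2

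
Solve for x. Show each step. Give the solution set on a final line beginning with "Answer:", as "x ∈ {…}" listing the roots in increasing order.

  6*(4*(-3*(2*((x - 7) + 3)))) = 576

Step 1. [6*(4*(-3*(2*((x - 7) + 3)))) = 576] 6 out front; divide by 6 ⇒ div: 4*(-3*(2*((x - 7) + 3))) = 96.
Step 2. [4*(-3*(2*((x - 7) + 3))) = 96] 4 out front; divide by 4 ⇒ div: -3*(2*((x - 7) + 3)) = 24.
Step 3. [-3*(2*((x - 7) + 3)) = 24] divide by the outer -3, so div: 2*((x - 7) + 3) = -8.
Step 4. [2*((x - 7) + 3) = -8] LHS = 2·(…); ÷2 both sides. So div: (x - 7) + 3 = -4.
Step 5. [(x - 7) + 3 = -4] subtract 3: x sits inside (… + 3) ⇒ sub: x - 7 = -7.
Step 6. [x - 7 = -7] add 7: x sits inside (… - 7). So sub: x = 0.

Answer: x ∈ {0}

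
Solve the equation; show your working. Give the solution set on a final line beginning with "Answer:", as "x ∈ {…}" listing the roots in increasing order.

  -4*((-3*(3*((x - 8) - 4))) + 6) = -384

Step 1. [-4*((-3*(3*((x - 8) - 4))) + 6) = -384] LHS = -4·(…); ÷-4 both sides ⇒ div: (-3*(3*((x - 8) - 4))) + 6 = 96.
Step 2. [(-3*(3*((x - 8) - 4))) + 6 = 96] -3 divides every term; factor it out. So factor: (3*((x - 8) - 4)) - 2 = -32.
Step 3. [(3*((x - 8) - 4)) - 2 = -32] 2 comes off first (add 2), so sub: 3*((x - 8) - 4) = -30.
Step 4. [3*((x - 8) - 4) = -30] leading coefficient 3: divide by 3, so div: (x - 8) - 4 = -10.
Step 5. [(x - 8) - 4 = -10] add 4: x sits inside (… - 4) ⇒ sub: x - 8 = -6.
Step 6. [x - 8 = -6] peel the -8: add 8 from each side ⇒ sub: x = 2.

Answer: x ∈ {2}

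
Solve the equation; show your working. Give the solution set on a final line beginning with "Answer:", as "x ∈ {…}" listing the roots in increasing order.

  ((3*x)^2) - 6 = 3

Step 1. [((3*x)^2) - 6 = 3] 6 comes off first (add 6), so sub: (3*x)^2 = 9.
Step 2. [(3*x)^2 = 9] LHS squared, RHS 9 ≥ 0: apply √ (±), so sqrt: 3*x = 3 or -3.
Step 3. [3*x = 3 or -3] 3 out front; divide by 3. So div: x = 1 or -1.

Answer: x ∈ {-1, 1}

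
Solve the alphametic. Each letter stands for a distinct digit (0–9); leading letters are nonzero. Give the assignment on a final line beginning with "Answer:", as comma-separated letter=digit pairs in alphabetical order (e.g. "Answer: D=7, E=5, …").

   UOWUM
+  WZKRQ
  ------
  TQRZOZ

Step 1. [T] the sum has 6 digits but both addends have 5; that extra leading digit T is the final carry, namely 1. So T=1.
Step 2. [col 1: M + Q ≡ Z (mod 10)] no forcing yet in column 1 (carry-in 0); Q=3 is free and consistent — try it, so Q=3.
Step 3. [col 1: M + Q ≡ Z (mod 10)] M=9 is one option consistent with column 1 (M + Q ≡ Z (mod 10), carry-in 0) — take it ⇒ M=9.
Step 4. [col 1: M + Q ≡ Z (mod 10)] in column 1 we have M+Q≡Z with carry-in 0; given M=9, Q=3 and digits 1,3,9 already taken and all letters distinct, that pins Z to 2 ⇒ Z=2.
Step 5. [col 2: U + R ≡ O (mod 10)] no forcing yet in column 2 (carry-in 1); O=5 is free and consistent — try it, so O=5.
Step 6. [col 2: U + R ≡ O (mod 10)] several values work for R in column 2 (U + R ≡ O (mod 10), carry-in 1); try R=8 ⇒ R=8.
Step 7. [col 2: U + R ≡ O (mod 10)] column 2 reads U+R+carry(1)=O with R=8, O=5; with digits 1,2,3,5,8,9 already taken and all letters distinct, the only value for U is 6. So U=6.
Step 8. [col 3: W + K ≡ Z (mod 10)] column 3 (W + K ≡ Z (mod 10), carry-in 1) doesn't pin W yet; pick W=7 and continue ⇒ W=7.
Step 9. [col 3: W + K ≡ Z (mod 10)] in column 3 we have W+K≡Z with carry-in 1; given W=7, Z=2 and digits 1,2,3,5,6,7,8,9 already taken and all letters distinct, that pins K to 4, so K=4.

Answer: K=4, M=9, O=5, Q=3, R=8, T=1, U=6, W=7, Z=2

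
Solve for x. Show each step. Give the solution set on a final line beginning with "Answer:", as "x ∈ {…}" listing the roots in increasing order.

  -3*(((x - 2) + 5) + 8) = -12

Step 1. [-3*(((x - 2) + 5) + 8) = -12] -3 out front; divide by -3, so div: ((x - 2) + 5) + 8 = 4.
Step 2. [((x - 2) + 5) + 8 = 4] subtract 8: x sits inside (… + 8), so sub: (x - 2) + 5 = -4.
Step 3. [(x - 2) + 5 = -4] subtract 5: x sits inside (… + 5) ⇒ sub: x - 2 = -9.
Step 4. [x - 2 = -9] 2 comes off first (add 2). So sub: x = -7.

Answer: x ∈ {-7}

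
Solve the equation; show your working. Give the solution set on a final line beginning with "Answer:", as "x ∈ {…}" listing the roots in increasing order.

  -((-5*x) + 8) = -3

Step 1. [-((-5*x) + 8) = -3] leading − — multiply by −1 ⇒ neg: (-5*x) + 8 = 3.
Step 2. [(-5*x) + 8 = 3] peel the +8: subtract 8 from each side, so sub: -5*x = -5.
Step 3. [-5*x = -5] -5·(inner) — divide through by -5. So div: x = 1.

Answer: x ∈ {1}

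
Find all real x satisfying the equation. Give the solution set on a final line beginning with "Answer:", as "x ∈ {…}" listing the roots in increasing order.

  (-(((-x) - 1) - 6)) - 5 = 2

Step 1. [(-(((-x) - 1) - 6)) - 5 = 2] the outer -5 inverts by adding 5. So sub: -(((-x) - 1) - 6) = 7.
Step 2. [-(((-x) - 1) - 6) = 7] flip signs both sides, so neg: ((-x) - 1) - 6 = -7.
Step 3. [((-x) - 1) - 6 = -7] the outer -6 inverts by adding 6, so sub: (-x) - 1 = -1.
Step 4. [(-x) - 1 = -1] -1 is outermost — add 1 both sides, so sub: -x = 0.
Step 5. [-x = 0] leading − — multiply by −1. So neg: x = 0.

Answer: x ∈ {0}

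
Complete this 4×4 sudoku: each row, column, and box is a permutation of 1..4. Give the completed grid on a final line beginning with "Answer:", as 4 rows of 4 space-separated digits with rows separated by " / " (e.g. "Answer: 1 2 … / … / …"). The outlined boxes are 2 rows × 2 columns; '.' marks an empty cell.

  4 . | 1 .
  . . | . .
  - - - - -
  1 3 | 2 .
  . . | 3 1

Step 1. [r1c2∈{2}] r1c2 has the single candidate 2. So r1c2=2.
Step 2. [r2c4∈{2,3,4}] in row 2, 2 fits only at r2c4, so r2c4=2.
Step 3. [r2c2∈{1}] r2c2's peers cover all but 1. So r2c2=1.
Step 4. [r3c4∈{4}] r3c4's peers cover all but 4 ⇒ r3c4=4.
Step 5. [r1c4∈{3}] nothing but 3 survives at r1c4 ⇒ r1c4=3.
Step 6. [r4c2∈{4}] r4c2's peers cover all but 4 ⇒ r4c2=4.
Step 7. [r4c1∈{2}] nothing but 2 survives at r4c1 ⇒ r4c1=2.
Step 8. [r2c1∈{3}] nothing but 3 survives at r2c1, so r2c1=3.
Step 9. [r2c3∈{4}] r2c3's peers cover all but 4. So r2c3=4.

Answer: 4 2 1 3 / 3 1 4 2 / 1 3 2 4 / 2 4 3 1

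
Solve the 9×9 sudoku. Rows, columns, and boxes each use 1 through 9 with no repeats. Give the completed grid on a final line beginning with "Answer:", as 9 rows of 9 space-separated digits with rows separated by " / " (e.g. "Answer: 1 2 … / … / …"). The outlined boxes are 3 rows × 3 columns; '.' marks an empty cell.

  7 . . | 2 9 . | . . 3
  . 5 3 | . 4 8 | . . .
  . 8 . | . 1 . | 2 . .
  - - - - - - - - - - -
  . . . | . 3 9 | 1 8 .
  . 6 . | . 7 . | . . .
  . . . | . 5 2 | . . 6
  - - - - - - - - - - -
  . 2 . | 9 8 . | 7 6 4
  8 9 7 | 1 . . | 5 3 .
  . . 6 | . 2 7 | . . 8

Step 1. [r5c8∈{2,4,5,9}] across col 8, 2 lands solely at r5c8. So r5c8=2.
Step 2. [r9c8∈{1,9}] r9c8 is the only open cell in box 9 admitting 1 ⇒ r9c8=1.
Step 3. [r2c1∈{1,2,6,9}] in row 2, 2 fits only at r2c1. So r2c1=2.
Step 4. [r3c1∈{4,6,9}] in col 1, 6 fits only at r3c1. So r3c1=6.
Step 5. [r3c3∈{4,9}] in box 1, 9 fits only at r3c3. So r3c3=9.
Step 6. [r3c8∈{4,5,7}] 4 has one home in row 3: r3c8. So r3c8=4.
Step 7. [r5c6∈{1,4}] across col 6, 1 lands solely at r5c6, so r5c6=1.
Step 8. [r9c7∈{9}] r9c7 has the single candidate 9. So r9c7=9.
Step 9. [r4c3∈{2,4,5}] across row 4, 2 lands solely at r4c3 ⇒ r4c3=2.
Step 10. [r8c6∈{4,6}] r8c6 is the only open cell in row 8 admitting 4 ⇒ r8c6=4.
Step 11. [r1c6∈{5,6}] r1c6 is the only open cell in col 6 admitting 6. So r1c6=6.
Step 12. [r2c4∈{7}] r2c4 is down to just 7, so r2c4=7.
Step 13. [r6c8∈{7,9}] across col 8, 7 lands solely at r6c8, so r6c8=7.
Step 14. [r6c1∈{1,3,4,9}] row 6 places 9 nowhere but r6c1. So r6c1=9.
Step 15. [r4c9∈{5}] r4c9 is down to just 5, so r4c9=5.
Step 16. [r4c1∈{4}] only 4 remains possible at r4c1, so r4c1=4.
Step 17. [r7c1∈{1,3,5}] col 1 places 1 nowhere but r7c1, so r7c1=1.
Step 18. [r7c6∈{3,5}] row 7 places 3 nowhere but r7c6, so r7c6=3.
Step 19. [r9c2∈{3,4}] across row 9, 4 lands solely at r9c2. So r9c2=4.
Step 20. [r6c2∈{1,3}] across col 2, 3 lands solely at r6c2. So r6c2=3.
Step 21. [r9c4∈{5}] r9c4 is down to just 5. So r9c4=5.
Step 22. [r6c3∈{1,8}] in row 6, 1 fits only at r6c3, so r6c3=1.
Step 23. [r6c4∈{4,8}] 8 has one home in row 6: r6c4, so r6c4=8.
Step 24. [r5c1∈{5}] r5c1 is down to just 5. So r5c1=5.
Step 25. [r5c7∈{3,4}] r5c7 is the only open cell in row 5 admitting 3, so r5c7=3.
Step 26. [r2c8∈{9}] r2c8 is down to just 9, so r2c8=9.
Step 27. [r8c5∈{6}] nothing but 6 survives at r8c5 ⇒ r8c5=6.
Step 28. [r2c7∈{6}] only 6 remains possible at r2c7, so r2c7=6.
Step 29. [r3c9∈{7}] nothing but 7 survives at r3c9 ⇒ r3c9=7.
Step 30. [r4c4∈{6}] nothing but 6 survives at r4c4. So r4c4=6.
Step 31. [r6c7∈{4}] r6c7 has the single candidate 4, so r6c7=4.
Step 32. [r1c3∈{4}] r1c3 has the single candidate 4. So r1c3=4.
Step 33. [r3c4∈{3}] r3c4's peers cover all but 3 ⇒ r3c4=3.
Step 34. [r3c6∈{5}] nothing but 5 survives at r3c6. So r3c6=5.
Step 35. [r4c2∈{7}] r4c2 has the single candidate 7. So r4c2=7.
Step 36. [r9c1∈{3}] only 3 remains possible at r9c1, so r9c1=3.
Step 37. [r7c3∈{5}] r7c3 has the single candidate 5. So r7c3=5.
Step 38. [r5c4∈{4}] nothing but 4 survives at r5c4. So r5c4=4.
Step 39. [r5c3∈{8}] nothing but 8 survives at r5c3, so r5c3=8.
Step 40. [r8c9∈{2}] nothing but 2 survives at r8c9. So r8c9=2.
Step 41. [r2c9∈{1}] nothing but 1 survives at r2c9. So r2c9=1.
Step 42. [r1c2∈{1}] r1c2 is down to just 1 ⇒ r1c2=1.
Step 43. [r5c9∈{9}] nothing but 9 survives at r5c9. So r5c9=9.
Step 44. [r1c8∈{5}] r1c8 is down to just 5. So r1c8=5.
Step 45. [r1c7∈{8}] r1c7's peers cover all but 8 ⇒ r1c7=8.

Answer: 7 1 4 2 9 6 8 5 3 / 2 5 3 7 4 8 6 9 1 / 6 8 9 3 1 5 2 4 7 / 4 7 2 6 3 9 1 8 5 / 5 6 8 4 7 1 3 2 9 / 9 3 1 8 5 2 4 7 6 / 1 2 5 9 8 3 7 6 4 / 8 9 7 1 6 4 5 3 2 / 3 4 6 5 2 7 9 1 8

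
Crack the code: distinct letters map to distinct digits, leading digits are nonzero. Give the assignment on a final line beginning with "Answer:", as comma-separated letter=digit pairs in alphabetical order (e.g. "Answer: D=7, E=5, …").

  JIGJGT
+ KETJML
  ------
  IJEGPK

Step 1. [col 1: T + L ≡ K (mod 10)] column 1 (T + L ≡ K (mod 10), carry-in 0) doesn't pin K yet; pick K=1 and continue ⇒ K=1.
Step 2. [col 1: T + L ≡ K (mod 10)] no forcing yet in column 1 (carry-in 0); L=9 is free and consistent — try it, so L=9.
Step 3. [col 1: T + L ≡ K (mod 10)] column 1: given L=9, K=1, carry-in 0, and digits 1,9 already taken and all letters distinct, T+L≡K (mod 10) forces T=2. So T=2.
Step 4. [col 2: G + M ≡ P (mod 10)] no forcing yet in column 2 (carry-in 1); G=6 is free and consistent — try it, so G=6.
Step 5. [col 2: G + M ≡ P (mod 10)] P=7 is one option consistent with column 2 (G + M ≡ P (mod 10), carry-in 1) — take it, so P=7.
Step 6. [col 2: G + M ≡ P (mod 10)] column 2: given G=6, P=7, carry-in 1, and digits 1,2,6,7,9 already taken and all letters distinct, G+M≡P (mod 10) forces M=0. So M=0.
Step 7. [col 3: J + J ≡ G (mod 10)] J=3 is one option consistent with column 3 (J + J ≡ G (mod 10), carry-in 0) — take it. So J=3.
Step 8. [col 4: G + T ≡ E (mod 10)] column 4 reads G+T+carry(0)=E with G=6, T=2; with digits 0,1,2,3,6,7,9 already taken and all letters distinct, the only value for E is 8 ⇒ E=8.
Step 9. [col 5: I + E ≡ J (mod 10)] in column 5 we have I+E≡J with carry-in 0; given E=8, J=3 and digits 0,1,2,3,6,7,8,9 already taken and all letters distinct, that pins I to 5 ⇒ I=5.

Answer: E=8, G=6, I=5, J=3, K=1, L=9, M=0, P=7, T=2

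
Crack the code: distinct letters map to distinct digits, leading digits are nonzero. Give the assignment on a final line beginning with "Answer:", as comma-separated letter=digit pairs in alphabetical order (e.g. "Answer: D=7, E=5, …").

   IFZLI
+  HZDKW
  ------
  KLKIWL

Step 1. [K] adding two 5-digit numbers gives at most 5+1 digits, and here it does — K is that final carry and must be 1. So K=1.
Step 2. [col 1: I + W ≡ L (mod 10)] no forcing yet in column 1 (carry-in 0); W=5 is free and consistent — try it, so W=5.
Step 3. [col 1: I + W ≡ L (mod 10)] no forcing yet in column 1 (carry-in 0); L=3 is free and consistent — try it, so L=3.
Step 4. [col 1: I + W ≡ L (mod 10)] from column 1 (W=5, L=3, carry-in 0, digits 1,3,5 already taken and all letters distinct): I must equal 8, so I=8.
Step 5. [col 3: Z + D ≡ I (mod 10)] several values work for D in column 3 (Z + D ≡ I (mod 10), carry-in 0); try D=6. So D=6.
Step 6. [col 3: Z + D ≡ I (mod 10)] column 3: given D=6, I=8, carry-in 0, and digits 1,3,5,6,8 already taken and all letters distinct, Z+D≡I (mod 10) forces Z=2, so Z=2.
Step 7. [col 4: F + Z ≡ K (mod 10)] in column 4 we have F+Z≡K with carry-in 0; given Z=2, K=1 and digits 1,2,3,5,6,8 already taken and all letters distinct, that pins F to 9. So F=9.
Step 8. [col 5: I + H ≡ L (mod 10)] column 5 reads I+H+carry(1)=L with I=8, L=3; with digits 1,2,3,5,6,8,9 already taken and all letters distinct, the only value for H is 4, so H=4.

Answer: D=6, F=9, H=4, I=8, K=1, L=3, W=5, Z=2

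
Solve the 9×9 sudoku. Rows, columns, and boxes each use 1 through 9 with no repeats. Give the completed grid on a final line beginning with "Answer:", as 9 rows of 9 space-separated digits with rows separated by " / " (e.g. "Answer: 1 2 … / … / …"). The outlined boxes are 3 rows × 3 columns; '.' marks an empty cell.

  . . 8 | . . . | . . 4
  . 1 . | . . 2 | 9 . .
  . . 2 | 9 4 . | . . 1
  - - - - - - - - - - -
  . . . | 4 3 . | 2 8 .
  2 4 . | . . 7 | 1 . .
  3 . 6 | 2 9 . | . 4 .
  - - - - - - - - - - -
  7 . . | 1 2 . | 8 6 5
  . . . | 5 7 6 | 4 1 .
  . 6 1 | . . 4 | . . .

Step 1. [r9c1∈{5,8,9}] in row 9, 5 fits only at r9c1 ⇒ r9c1=5.
Step 2. [r2c9∈{3,6,7,8}] 8 has one home in col 9: r2c9. So r2c9=8.
Step 3. [r1c8∈{2,3,5,7}] across row 1, 2 lands solely at r1c8 ⇒ r1c8=2.
Step 4. [r6c2∈{5,7,8}] box 4 places 8 nowhere but r6c2 ⇒ r6c2=8.
Step 5. [r9c9∈{2,3,7,9}] 2 has one home in row 9: r9c9. So r9c9=2.
Step 6. [r9c8∈{3,7,9}] row 9 places 9 nowhere but r9c8. So r9c8=9.
Step 7. [r9c7∈{3,7}] row 9 places 7 nowhere but r9c7. So r9c7=7.
Step 8. [r6c7∈{5}] r6c7 is down to just 5 ⇒ r6c7=5.
Step 9. [r9c4∈{3,8}] row 9 places 3 nowhere but r9c4 ⇒ r9c4=3.
Step 10. [r8c9∈{3}] only 3 remains possible at r8c9, so r8c9=3.
Step 11. [r8c3∈{9}] r8c3 is down to just 9 ⇒ r8c3=9.
Step 12. [r5c3∈{5}] only 5 remains possible at r5c3 ⇒ r5c3=5.
Step 13. [r1c5∈{1,5,6}] col 5 places 1 nowhere but r1c5. So r1c5=1.
Step 14. [r2c5∈{5,6}] col 5 places 5 nowhere but r2c5 ⇒ r2c5=5.
Step 15. [r1c2∈{3,5,7,9}] in row 1, 5 fits only at r1c2. So r1c2=5.
Step 16. [r3c1∈{6}] r3c1 has the single candidate 6. So r3c1=6.
Step 17. [r3c7∈{3}] nothing but 3 survives at r3c7, so r3c7=3.
Step 18. [r2c8∈{7}] r2c8's peers cover all but 7, so r2c8=7.
Step 19. [r5c5∈{6,8}] col 5 places 6 nowhere but r5c5, so r5c5=6.
Step 20. [r4c2∈{7,9}] 9 has one home in col 2: r4c2, so r4c2=9.
Step 21. [r7c3∈{3,4}] 4 has one home in row 7: r7c3, so r7c3=4.
Step 22. [r4c6∈{1,5}] r4c6 is the only open cell in row 4 admitting 5. So r4c6=5.
Step 23. [r1c4∈{6,7}] 7 has one home in row 1: r1c4 ⇒ r1c4=7.
Step 24. [r4c3∈{7}] r4c3 has the single candidate 7. So r4c3=7.
Step 25. [r5c4∈{8}] r5c4 is down to just 8 ⇒ r5c4=8.
Step 26. [r2c3∈{3}] r2c3 has the single candidate 3 ⇒ r2c3=3.
Step 27. [r7c2∈{3}] r7c2's peers cover all but 3, so r7c2=3.
Step 28. [r1c6∈{3}] r1c6 has the single candidate 3, so r1c6=3.
Step 29. [r3c8∈{5}] r3c8's peers cover all but 5, so r3c8=5.
Step 30. [r5c8∈{3}] r5c8 has the single candidate 3, so r5c8=3.
Step 31. [r2c1∈{4}] r2c1 has the single candidate 4. So r2c1=4.
Step 32. [r5c9∈{9}] r5c9 is down to just 9, so r5c9=9.
Step 33. [r8c2∈{2}] only 2 remains possible at r8c2. So r8c2=2.
Step 34. [r1c7∈{6}] r1c7 is down to just 6. So r1c7=6.
Step 35. [r9c5∈{8}] r9c5's peers cover all but 8, so r9c5=8.
Step 36. [r4c9∈{6}] r4c9 is down to just 6 ⇒ r4c9=6.
Step 37. [r6c9∈{7}] only 7 remains possible at r6c9 ⇒ r6c9=7.
Step 38. [r7c6∈{9}] nothing but 9 survives at r7c6. So r7c6=9.
Step 39. [r3c6∈{8}] only 8 remains possible at r3c6. So r3c6=8.
Step 40. [r8c1∈{8}] nothing but 8 survives at r8c1. So r8c1=8.
Step 41. [r4c1∈{1}] r4c1 is down to just 1. So r4c1=1.
Step 42. [r3c2∈{7}] r3c2's peers cover all but 7 ⇒ r3c2=7.
Step 43. [r2c4∈{6}] nothing but 6 survives at r2c4. So r2c4=6.
Step 44. [r6c6∈{1}] r6c6 has the single candidate 1, so r6c6=1.
Step 45. [r1c1∈{9}] nothing but 9 survives at r1c1, so r1c1=9.

Answer: 9 5 8 7 1 3 6 2 4 / 4 1 3 6 5 2 9 7 8 / 6 7 2 9 4 8 3 5 1 / 1 9 7 4 3 5 2 8 6 / 2 4 5 8 6 7 1 3 9 / 3 8 6 2 9 1 5 4 7 / 7 3 4 1 2 9 8 6 5 / 8 2 9 5 7 6 4 1 3 / 5 6 1 3 8 4 7 9 2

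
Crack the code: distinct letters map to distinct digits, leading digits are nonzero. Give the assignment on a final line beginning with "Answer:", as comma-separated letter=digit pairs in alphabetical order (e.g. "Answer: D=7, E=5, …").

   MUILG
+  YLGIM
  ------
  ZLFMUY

Step 1. [col 1: G + M ≡ Y (mod 10)] several values work for M in column 1 (G + M ≡ Y (mod 10), carry-in 0); try M=5, so M=5.
Step 2. [col 1: G + M ≡ Y (mod 10)] Y=8 is one option consistent with column 1 (G + M ≡ Y (mod 10), carry-in 0) — take it. So Y=8.
Step 3. [Z] Z is the leading digit of a 6-digit sum of two 5-digit numbers; the final carry is exactly 1 ⇒ Z=1.
Step 4. [col 1: G + M ≡ Y (mod 10)] column 1: given M=5, Y=8, carry-in 0, and digits 1,5,8 already taken and all letters distinct, G+M≡Y (mod 10) forces G=3 ⇒ G=3.
Step 5. [col 2: L + I ≡ U (mod 10)] column 2 (L + I ≡ U (mod 10), carry-in 0) doesn't pin L yet; pick L=4 and continue, so L=4.
Step 6. [col 2: L + I ≡ U (mod 10)] several values work for U in column 2 (L + I ≡ U (mod 10), carry-in 0); try U=6. So U=6.
Step 7. [col 2: L + I ≡ U (mod 10)] from column 2 (L=4, U=6, carry-in 0, digits 1,3,4,5,6,8 already taken and all letters distinct): I must equal 2, so I=2.
Step 8. [col 4: U + L ≡ F (mod 10)] in column 4 we have U+L≡F with carry-in 0; given U=6, L=4 and digits 1,2,3,4,5,6,8 already taken and all letters distinct, that pins F to 0. So F=0.

Answer: F=0, G=3, I=2, L=4, M=5, U=6, Y=8, Z=1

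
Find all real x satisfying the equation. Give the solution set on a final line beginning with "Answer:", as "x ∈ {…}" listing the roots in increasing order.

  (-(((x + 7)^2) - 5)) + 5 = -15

Step 1. [(-(((x + 7)^2) - 5)) + 5 = -15] 5 comes off first (subtract 5) ⇒ sub: -(((x + 7)^2) - 5) = -20.
Step 2. [-(((x + 7)^2) - 5) = -20] flip signs both sides, so neg: ((x + 7)^2) - 5 = 20.
Step 3. [((x + 7)^2) - 5 = 20] add 5: x sits inside (… - 5). So sub: (x + 7)^2 = 25.
Step 4. [(x + 7)^2 = 25] 25 ≥ 0, LHS is (·)² — take ±√ ⇒ sqrt: x + 7 = 5 or -5.
Step 5. [x + 7 = 5 or -5] peel the +7: subtract 7 from each side ⇒ sub: x = -2 or -12.

Answer: x ∈ {-12, -2}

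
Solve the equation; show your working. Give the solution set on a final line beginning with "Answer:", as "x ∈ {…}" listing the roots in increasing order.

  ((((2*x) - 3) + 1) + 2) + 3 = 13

Step 1. [((((2*x) - 3) + 1) + 2) + 3 = 13] the outer +3 inverts by subtracting 3. So sub: (((2*x) - 3) + 1) + 2 = 10.
Step 2. [(((2*x) - 3) + 1) + 2 = 10] peel the +2: subtract 2 from each side ⇒ sub: ((2*x) - 3) + 1 = 8.
Step 3. [((2*x) - 3) + 1 = 8] subtract 1: x sits inside (… + 1), so sub: (2*x) - 3 = 7.
Step 4. [(2*x) - 3 = 7] -3 is outermost — add 3 both sides, so sub: 2*x = 10.
Step 5. [2*x = 10] LHS = 2·(…); ÷2 both sides, so div: x = 5.

Answer: x ∈ {5}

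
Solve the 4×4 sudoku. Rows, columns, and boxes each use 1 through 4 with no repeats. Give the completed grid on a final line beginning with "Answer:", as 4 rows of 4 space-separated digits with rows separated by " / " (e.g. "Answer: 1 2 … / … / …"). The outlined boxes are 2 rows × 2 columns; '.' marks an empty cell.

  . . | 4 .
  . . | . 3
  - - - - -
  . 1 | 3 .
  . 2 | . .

Step 1. [r2c3∈{1,2}] 2 has one home in col 3: r2c3 ⇒ r2c3=2.
Step 2. [r3c1∈{4}] only 4 remains possible at r3c1 ⇒ r3c1=4.
Step 3. [r1c4∈{1}] r1c4 is down to just 1. So r1c4=1.
Step 4. [r4c1∈{3}] r4c1 has the single candidate 3 ⇒ r4c1=3.
Step 5. [r4c4∈{4}] r4c4 has the single candidate 4 ⇒ r4c4=4.
Step 6. [r3c4∈{2}] only 2 remains possible at r3c4 ⇒ r3c4=2.
Step 7. [r1c2∈{3}] r1c2 is down to just 3, so r1c2=3.
Step 8. [r2c1∈{1}] r2c1's peers cover all but 1, so r2c1=1.
Step 9. [r2c2∈{4}] r2c2's peers cover all but 4, so r2c2=4.
Step 10. [r1c1∈{2}] r1c1 is down to just 2, so r1c1=2.
Step 11. [r4c3∈{1}] r4c3's peers cover all but 1. So r4c3=1.

Answer: 2 3 4 1 / 1 4 2 3 / 4 1 3 2 / 3 2 1 4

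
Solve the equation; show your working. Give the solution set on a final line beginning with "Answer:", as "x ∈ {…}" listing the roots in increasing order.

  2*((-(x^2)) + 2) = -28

Step 1. [2*((-(x^2)) + 2) = -28] leading coefficient 2: divide by 2 ⇒ div: (-(x^2)) + 2 = -14.
Step 2. [(-(x^2)) + 2 = -14] 2 comes off first (subtract 2), so sub: -(x^2) = -16.
Step 3. [-(x^2) = -16] flip signs both sides ⇒ neg: x^2 = 16.
Step 4. [x^2 = 16] √ both sides: 16 ≥ 0 gives two branches. So sqrt: x = 4 or -4.

Answer: x ∈ {-4, 4}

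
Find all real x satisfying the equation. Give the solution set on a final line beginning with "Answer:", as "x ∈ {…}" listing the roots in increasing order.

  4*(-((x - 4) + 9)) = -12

Step 1. [4*(-((x - 4) + 9)) = -12] 4 out front; divide by 4 ⇒ div: -((x - 4) + 9) = -3.
Step 2. [-((x - 4) + 9) = -3] LHS negated; negate both sides. So neg: (x - 4) + 9 = 3.
Step 3. [(x - 4) + 9 = 3] the outer +9 inverts by subtracting 9 ⇒ sub: x - 4 = -6.
Step 4. [x - 4 = -6] -4 is outermost — add 4 both sides ⇒ sub: x = -2.

Answer: x ∈ {-2}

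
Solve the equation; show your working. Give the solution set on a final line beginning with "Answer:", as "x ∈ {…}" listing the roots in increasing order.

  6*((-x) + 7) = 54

Step 1. [6*((-x) + 7) = 54] divide by the outer 6. So div: (-x) + 7 = 9.
Step 2. [(-x) + 7 = 9] 7 comes off first (subtract 7) ⇒ sub: -x = 2.
Step 3. [-x = 2] LHS negated; negate both sides, so neg: x = -2.

Answer: x ∈ {-2}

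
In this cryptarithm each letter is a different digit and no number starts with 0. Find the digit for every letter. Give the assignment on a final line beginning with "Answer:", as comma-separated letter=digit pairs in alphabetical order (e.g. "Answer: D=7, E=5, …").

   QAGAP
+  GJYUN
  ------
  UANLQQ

Step 1. [col 1: P + N ≡ Q (mod 10)] no forcing yet in column 1 (carry-in 0); N=7 is free and consistent — try it ⇒ N=7.
Step 2. [U] the sum has 6 digits but both addends have 5; that extra leading digit U is the final carry, namely 1. So U=1.
Step 3. [col 1: P + N ≡ Q (mod 10)] column 1 (P + N ≡ Q (mod 10), carry-in 0) doesn't pin P yet; pick P=9 and continue ⇒ P=9.
Step 4. [col 1: P + N ≡ Q (mod 10)] column 1 reads P+N+carry(0)=Q with P=9, N=7; with digits 1,7,9 already taken and all letters distinct, the only value for Q is 6. So Q=6.
Step 5. [col 2: A + U ≡ Q (mod 10)] column 2: given U=1, Q=6, carry-in 1, and digits 1,6,7,9 already taken and all letters distinct, A+U≡Q (mod 10) forces A=4, so A=4.
Step 6. [col 3: G + Y ≡ L (mod 10)] several values work for L in column 3 (G + Y ≡ L (mod 10), carry-in 0); try L=3. So L=3.
Step 7. [col 3: G + Y ≡ L (mod 10)] column 3 (G + Y ≡ L (mod 10), carry-in 0) doesn't pin Y yet; pick Y=5 and continue ⇒ Y=5.
Step 8. [col 3: G + Y ≡ L (mod 10)] in column 3 we have G+Y≡L with carry-in 0; given Y=5, L=3 and digits 1,3,4,5,6,7,9 already taken and all letters distinct, that pins G to 8. So G=8.
Step 9. [col 4: A + J ≡ N (mod 10)] in column 4 we have A+J≡N with carry-in 1; given A=4, N=7 and digits 1,3,4,5,6,7,8,9 already taken and all letters distinct, that pins J to 2, so J=2.

Answer: A=4, G=8, J=2, L=3, N=7, P=9, Q=6, U=1, Y=5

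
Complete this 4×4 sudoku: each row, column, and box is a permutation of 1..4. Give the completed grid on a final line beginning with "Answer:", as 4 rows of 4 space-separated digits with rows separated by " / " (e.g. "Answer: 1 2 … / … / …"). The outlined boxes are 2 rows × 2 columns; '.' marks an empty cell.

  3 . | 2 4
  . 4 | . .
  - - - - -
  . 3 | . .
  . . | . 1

Step 1. [r2c1∈{1,2}] r2c1 is the only open cell in row 2 admitting 2 ⇒ r2c1=2.
Step 2. [r4c3∈{3,4}] r4c3 is the only open cell in row 4 admitting 3, so r4c3=3.
Step 3. [r3c1∈{1,4}] across row 3, 1 lands solely at r3c1 ⇒ r3c1=1.
Step 4. [r3c3∈{4}] r3c3's peers cover all but 4 ⇒ r3c3=4.
Step 5. [r4c1∈{4}] only 4 remains possible at r4c1 ⇒ r4c1=4.
Step 6. [r4c2∈{2}] r4c2 is down to just 2, so r4c2=2.
Step 7. [r2c4∈{3}] r2c4's peers cover all but 3 ⇒ r2c4=3.
Step 8. [r1c2∈{1}] r1c2's peers cover all but 1 ⇒ r1c2=1.
Step 9. [r2c3∈{1}] r2c3's peers cover all but 1 ⇒ r2c3=1.
Step 10. [r3c4∈{2}] r3c4 has the single candidate 2. So r3c4=2.

Answer: 3 1 2 4 / 2 4 1 3 / 1 3 4 2 / 4 2 3 1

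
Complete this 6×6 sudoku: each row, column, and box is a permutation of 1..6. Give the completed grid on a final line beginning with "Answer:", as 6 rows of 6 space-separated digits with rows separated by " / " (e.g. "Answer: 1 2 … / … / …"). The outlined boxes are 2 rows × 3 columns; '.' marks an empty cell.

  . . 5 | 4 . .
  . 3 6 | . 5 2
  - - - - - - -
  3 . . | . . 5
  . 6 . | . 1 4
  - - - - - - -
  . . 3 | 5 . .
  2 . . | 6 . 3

Step 1. [r1c1∈{1}] only 1 remains possible at r1c1. So r1c1=1.
Step 2. [r3c4∈{2}] only 2 remains possible at r3c4 ⇒ r3c4=2.
Step 3. [r6c5∈{4}] r6c5 has the single candidate 4, so r6c5=4.
Step 4. [r6c3∈{1}] only 1 remains possible at r6c3 ⇒ r6c3=1.
Step 5. [r5c2∈{4}] r5c2 has the single candidate 4. So r5c2=4.
Step 6. [r3c5∈{6}] r3c5 is down to just 6, so r3c5=6.
Step 7. [r2c1∈{4}] nothing but 4 survives at r2c1, so r2c1=4.
Step 8. [r5c5∈{2}] only 2 remains possible at r5c5 ⇒ r5c5=2.
Step 9. [r2c4∈{1}] nothing but 1 survives at r2c4, so r2c4=1.
Step 10. [r4c4∈{3}] r4c4's peers cover all but 3, so r4c4=3.
Step 11. [r5c1∈{6}] only 6 remains possible at r5c1, so r5c1=6.
Step 12. [r1c5∈{3}] nothing but 3 survives at r1c5, so r1c5=3.
Step 13. [r6c2∈{5}] r6c2 has the single candidate 5 ⇒ r6c2=5.
Step 14. [r3c3∈{4}] nothing but 4 survives at r3c3. So r3c3=4.
Step 15. [r5c6∈{1}] r5c6's peers cover all but 1, so r5c6=1.
Step 16. [r4c1∈{5}] r4c1's peers cover all but 5. So r4c1=5.
Step 17. [r4c3∈{2}] r4c3 has the single candidate 2, so r4c3=2.
Step 18. [r1c2∈{2}] r1c2 is down to just 2. So r1c2=2.
Step 19. [r1c6∈{6}] r1c6 has the single candidate 6, so r1c6=6.
Step 20. [r3c2∈{1}] only 1 remains possible at r3c2 ⇒ r3c2=1.

Answer: 1 2 5 4 3 6 / 4 3 6 1 5 2 / 3 1 4 2 6 5 / 5 6 2 3 1 4 / 6 4 3 5 2 1 / 2 5 1 6 4 3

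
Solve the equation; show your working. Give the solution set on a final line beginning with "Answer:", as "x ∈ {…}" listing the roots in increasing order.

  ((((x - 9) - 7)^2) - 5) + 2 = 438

Step 1. [((((x - 9) - 7)^2) - 5) + 2 = 438] peel the +2: subtract 2 from each side, so sub: (((x - 9) - 7)^2) - 5 = 436.
Step 2. [(((x - 9) - 7)^2) - 5 = 436] 5 comes off first (add 5). So sub: ((x - 9) - 7)^2 = 441.
Step 3. [((x - 9) - 7)^2 = 441] LHS squared, RHS 441 ≥ 0: apply √ (±) ⇒ sqrt: (x - 9) - 7 = 21 or -21.
Step 4. [(x - 9) - 7 = 21 or -21] -7 is outermost — add 7 both sides. So sub: x - 9 = 28 or -14.
Step 5. [x - 9 = 28 or -14] 9 comes off first (add 9), so sub: x = 37 or -5.

Answer: x ∈ {-5, 37}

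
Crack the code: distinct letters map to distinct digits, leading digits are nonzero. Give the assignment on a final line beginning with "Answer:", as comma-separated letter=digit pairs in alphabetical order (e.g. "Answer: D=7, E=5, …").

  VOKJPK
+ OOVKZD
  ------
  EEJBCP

Step 1. [col 1: K + D ≡ P (mod 10)] no forcing yet in column 1 (carry-in 0); D=9 is free and consistent — try it. So D=9.
Step 2. [col 1: K + D ≡ P (mod 10)] P=6 is one option consistent with column 1 (K + D ≡ P (mod 10), carry-in 0) — take it. So P=6.
Step 3. [col 1: K + D ≡ P (mod 10)] from column 1 (D=9, P=6, carry-in 0, digits 6,9 already taken and all letters distinct): K must equal 7. So K=7.
Step 4. [col 2: P + Z ≡ C (mod 10)] column 2 (P + Z ≡ C (mod 10), carry-in 1) doesn't pin C yet; pick C=1 and continue. So C=1.
Step 5. [col 2: P + Z ≡ C (mod 10)] from column 2 (P=6, C=1, carry-in 1, digits 1,6,7,9 already taken and all letters distinct): Z must equal 4 ⇒ Z=4.
Step 6. [col 3: J + K ≡ B (mod 10)] B=8 is one option consistent with column 3 (J + K ≡ B (mod 10), carry-in 1) — take it, so B=8.
Step 7. [col 3: J + K ≡ B (mod 10)] from column 3 (K=7, B=8, carry-in 1, digits 1,4,6,7,8,9 already taken and all letters distinct): J must equal 0 ⇒ J=0.
Step 8. [col 4: K + V ≡ J (mod 10)] from column 4 (K=7, J=0, carry-in 0, digits 0,1,4,6,7,8,9 already taken and all letters distinct): V must equal 3. So V=3.
Step 9. [col 5: O + O ≡ E (mod 10)] in column 5 we have O+O≡E with carry-in 1; given nothing yet and digits 0,1,3,4,6,7,8,9 already taken and all letters distinct, that pins E to 5. So E=5.
Step 10. [col 5: O + O ≡ E (mod 10)] in column 5 we have O+O≡E with carry-in 1; given E=5 and digits 0,1,3,4,5,6,7,8,9 already taken and all letters distinct, that pins O to 2. So O=2.

Answer: B=8, C=1, D=9, E=5, J=0, K=7, O=2, P=6, V=3, Z=4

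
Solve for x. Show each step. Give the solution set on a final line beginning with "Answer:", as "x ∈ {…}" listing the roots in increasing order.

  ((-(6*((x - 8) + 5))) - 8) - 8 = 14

Step 1. [((-(6*((x - 8) + 5))) - 8) - 8 = 14] peel the -8: add 8 from each side. So sub: (-(6*((x - 8) + 5))) - 8 = 22.
Step 2. [(-(6*((x - 8) + 5))) - 8 = 22] -8 is outermost — add 8 both sides ⇒ sub: -(6*((x - 8) + 5)) = 30.
Step 3. [-(6*((x - 8) + 5)) = 30] LHS negated; negate both sides. So neg: 6*((x - 8) + 5) = -30.
Step 4. [6*((x - 8) + 5) = -30] divide by the outer 6. So div: (x - 8) + 5 = -5.
Step 5. [(x - 8) + 5 = -5] 5 comes off first (subtract 5), so sub: x - 8 = -10.
Step 6. [x - 8 = -10] -8 is outermost — add 8 both sides. So sub: x = -2.

Answer: x ∈ {-2}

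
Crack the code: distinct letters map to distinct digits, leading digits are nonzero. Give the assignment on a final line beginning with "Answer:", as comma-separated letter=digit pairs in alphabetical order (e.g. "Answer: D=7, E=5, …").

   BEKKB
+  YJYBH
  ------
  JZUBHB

Step 1. [J] the sum has 6 digits but both addends have 5; that extra leading digit J is the final carry, namely 1 ⇒ J=1.
Step 2. [col 1: B + H ≡ B (mod 10)] from column 1 (nothing yet, carry-in 0, digits 1 already taken and all letters distinct): H must equal 0 ⇒ H=0.
Step 3. [col 1: B + H ≡ B (mod 10)] no forcing yet in column 1 (carry-in 0); B=8 is free and consistent — try it. So B=8.
Step 4. [col 2: K + B ≡ H (mod 10)] from column 2 (B=8, H=0, carry-in 0, digits 0,1,8 already taken and all letters distinct): K must equal 2, so K=2.
Step 5. [col 3: K + Y ≡ B (mod 10)] column 3 reads K+Y+carry(1)=B with K=2, B=8; with digits 0,1,2,8 already taken and all letters distinct, the only value for Y is 5. So Y=5.
Step 6. [col 4: E + J ≡ U (mod 10)] several values work for E in column 4 (E + J ≡ U (mod 10), carry-in 0); try E=6, so E=6.
Step 7. [col 4: E + J ≡ U (mod 10)] column 4 reads E+J+carry(0)=U with E=6, J=1; with digits 0,1,2,5,6,8 already taken and all letters distinct, the only value for U is 7, so U=7.
Step 8. [col 5: B + Y ≡ Z (mod 10)] in column 5 we have B+Y≡Z with carry-in 0; given B=8, Y=5 and digits 0,1,2,5,6,7,8 already taken and all letters distinct, that pins Z to 3. So Z=3.

Answer: B=8, E=6, H=0, J=1, K=2, U=7, Y=5, Z=3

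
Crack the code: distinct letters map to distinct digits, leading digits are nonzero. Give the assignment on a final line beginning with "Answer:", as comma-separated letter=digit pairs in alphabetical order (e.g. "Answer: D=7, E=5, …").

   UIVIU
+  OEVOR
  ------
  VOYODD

Step 1. [V] V is the leading digit of a 6-digit sum of two 5-digit numbers; the final carry is exactly 1, so V=1.
Step 2. [col 1: U + R ≡ D (mod 10)] no forcing yet in column 1 (carry-in 0); U=9 is free and consistent — try it, so U=9.
Step 3. [col 1: U + R ≡ D (mod 10)] column 1 (U + R ≡ D (mod 10), carry-in 0) doesn't pin D yet; pick D=7 and continue ⇒ D=7.
Step 4. [col 1: U + R ≡ D (mod 10)] from column 1 (U=9, D=7, carry-in 0, digits 1,7,9 already taken and all letters distinct): R must equal 8. So R=8.
Step 5. [col 2: I + O ≡ D (mod 10)] several values work for I in column 2 (I + O ≡ D (mod 10), carry-in 1); try I=4, so I=4.
Step 6. [col 2: I + O ≡ D (mod 10)] column 2 reads I+O+carry(1)=D with I=4, D=7; with digits 1,4,7,8,9 already taken and all letters distinct, the only value for O is 2. So O=2.
Step 7. [col 4: I + E ≡ Y (mod 10)] column 4: given I=4, carry-in 0, and digits 1,2,4,7,8,9 already taken and all letters distinct, I+E≡Y (mod 10) forces E=6. So E=6.
Step 8. [col 4: I + E ≡ Y (mod 10)] column 4: given I=4, E=6, carry-in 0, and digits 1,2,4,6,7,8,9 already taken and all letters distinct, I+E≡Y (mod 10) forces Y=0, so Y=0.

Answer: D=7, E=6, I=4, O=2, R=8, U=9, V=1, Y=0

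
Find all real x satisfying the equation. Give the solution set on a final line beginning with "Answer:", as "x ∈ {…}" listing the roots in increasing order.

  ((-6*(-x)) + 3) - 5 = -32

Step 1. [((-6*(-x)) + 3) - 5 = -32] peel the -5: add 5 from each side. So sub: (-6*(-x)) + 3 = -27.
Step 2. [(-6*(-x)) + 3 = -27] peel the +3: subtract 3 from each side, so sub: -6*(-x) = -30.
Step 3. [-6*(-x) = -30] -6 out front; divide by -6. So div: -x = 5.
Step 4. [-x = 5] LHS negated; negate both sides. So neg: x = -5.

Answer: x ∈ {-5}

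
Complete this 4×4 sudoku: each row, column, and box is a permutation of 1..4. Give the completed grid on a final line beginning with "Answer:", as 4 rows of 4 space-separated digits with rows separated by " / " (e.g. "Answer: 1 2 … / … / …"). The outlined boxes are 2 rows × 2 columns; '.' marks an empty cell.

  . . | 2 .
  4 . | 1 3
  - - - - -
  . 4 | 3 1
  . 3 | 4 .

Step 1. [r4c1∈{1,2}] in row 4, 1 fits only at r4c1 ⇒ r4c1=1.
Step 2. [r4c4∈{2}] r4c4's peers cover all but 2. So r4c4=2.
Step 3. [r1c4∈{4}] nothing but 4 survives at r1c4 ⇒ r1c4=4.
Step 4. [r3c1∈{2}] r3c1's peers cover all but 2 ⇒ r3c1=2.
Step 5. [r1c1∈{3}] nothing but 3 survives at r1c1, so r1c1=3.
Step 6. [r2c2∈{2}] r2c2's peers cover all but 2. So r2c2=2.
Step 7. [r1c2∈{1}] only 1 remains possible at r1c2 ⇒ r1c2=1.

Answer: 3 1 2 4 / 4 2 1 3 / 2 4 3 1 / 1 3 4 2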